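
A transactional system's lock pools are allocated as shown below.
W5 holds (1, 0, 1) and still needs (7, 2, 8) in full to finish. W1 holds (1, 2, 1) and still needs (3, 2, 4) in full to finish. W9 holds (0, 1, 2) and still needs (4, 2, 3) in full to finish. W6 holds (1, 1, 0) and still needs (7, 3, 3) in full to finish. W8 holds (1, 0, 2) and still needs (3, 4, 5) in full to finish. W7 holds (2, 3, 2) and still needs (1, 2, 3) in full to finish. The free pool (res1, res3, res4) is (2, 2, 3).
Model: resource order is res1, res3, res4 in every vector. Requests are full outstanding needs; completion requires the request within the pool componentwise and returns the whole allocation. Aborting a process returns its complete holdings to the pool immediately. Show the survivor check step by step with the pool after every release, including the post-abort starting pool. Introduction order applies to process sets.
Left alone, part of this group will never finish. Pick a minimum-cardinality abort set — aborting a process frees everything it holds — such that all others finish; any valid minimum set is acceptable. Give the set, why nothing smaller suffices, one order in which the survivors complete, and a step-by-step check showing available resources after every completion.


The answer: abort W5.
Key observation: the returned (1, 0, 1) from W5 is what brings W6 — unrunnable before, under any order — into play at step 5.
Minimality: the empty abort set fails — the state is deadlocked as it stands.
One survivor order: W7, W1, W9, W8, W6. Verifying each step (post-abort pool first):
  pool = (3, 2, 4)
  W7 needs (1, 2, 3) <= (3, 2, 4) -> finishes; pool += (2, 3, 2) = (5, 5, 6)
  W1 needs (3, 2, 4) <= (5, 5, 6) -> finishes; pool += (1, 2, 1) = (6, 7, 7)
  W9 needs (4, 2, 3) <= (6, 7, 7) -> finishes; pool += (0, 1, 2) = (6, 8, 9)
  W8 needs (3, 4, 5) <= (6, 8, 9) -> finishes; pool += (1, 0, 2) = (7, 8, 11)
  W6 needs (7, 3, 3) <= (7, 8, 11) -> finishes; pool += (1, 1, 0) = (8, 9, 11)


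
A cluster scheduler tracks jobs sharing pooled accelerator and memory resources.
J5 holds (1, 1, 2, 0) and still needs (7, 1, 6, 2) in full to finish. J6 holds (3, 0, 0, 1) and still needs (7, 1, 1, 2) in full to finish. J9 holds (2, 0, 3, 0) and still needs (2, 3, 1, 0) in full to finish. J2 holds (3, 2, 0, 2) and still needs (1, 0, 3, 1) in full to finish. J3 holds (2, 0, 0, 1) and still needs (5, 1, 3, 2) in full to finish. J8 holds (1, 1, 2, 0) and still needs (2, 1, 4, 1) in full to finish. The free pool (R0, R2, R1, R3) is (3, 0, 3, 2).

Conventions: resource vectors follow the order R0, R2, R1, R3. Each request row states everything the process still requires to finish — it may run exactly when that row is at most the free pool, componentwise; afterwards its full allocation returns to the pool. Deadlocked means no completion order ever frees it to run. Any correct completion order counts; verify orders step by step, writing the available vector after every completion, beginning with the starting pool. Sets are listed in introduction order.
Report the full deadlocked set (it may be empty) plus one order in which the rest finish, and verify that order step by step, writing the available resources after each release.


The deadlocked set is J5, J9 and J8.
Key observation: after J2, J3, J6 the pool peaks at (11, 2, 3, 6), and each blocked process is short somewhere: J5 on R1; J9 on R2; J8 on R1.
A valid finishing order for the others: J2, J3, J6. Walking it through:
  pool = (3, 0, 3, 2)
  J2: need (1, 0, 3, 1) fits (3, 0, 3, 2); releases (3, 2, 0, 2), pool now (6, 2, 3, 4)
  J3: need (5, 1, 3, 2) fits (6, 2, 3, 4); releases (2, 0, 0, 1), pool now (8, 2, 3, 5)
  J6: need (7, 1, 1, 2) fits (8, 2, 3, 5); releases (3, 0, 0, 1), pool now (11, 2, 3, 6)
The blocked processes can never fit:
  J5 cannot run: need (7, 1, 6, 2) vs free (11, 2, 3, 6) (insufficient R1)
  J9 cannot run: need (2, 3, 1, 0) vs free (11, 2, 3, 6) (insufficient R2)
  J8 cannot run: need (2, 1, 4, 1) vs free (11, 2, 3, 6) (insufficient R1)


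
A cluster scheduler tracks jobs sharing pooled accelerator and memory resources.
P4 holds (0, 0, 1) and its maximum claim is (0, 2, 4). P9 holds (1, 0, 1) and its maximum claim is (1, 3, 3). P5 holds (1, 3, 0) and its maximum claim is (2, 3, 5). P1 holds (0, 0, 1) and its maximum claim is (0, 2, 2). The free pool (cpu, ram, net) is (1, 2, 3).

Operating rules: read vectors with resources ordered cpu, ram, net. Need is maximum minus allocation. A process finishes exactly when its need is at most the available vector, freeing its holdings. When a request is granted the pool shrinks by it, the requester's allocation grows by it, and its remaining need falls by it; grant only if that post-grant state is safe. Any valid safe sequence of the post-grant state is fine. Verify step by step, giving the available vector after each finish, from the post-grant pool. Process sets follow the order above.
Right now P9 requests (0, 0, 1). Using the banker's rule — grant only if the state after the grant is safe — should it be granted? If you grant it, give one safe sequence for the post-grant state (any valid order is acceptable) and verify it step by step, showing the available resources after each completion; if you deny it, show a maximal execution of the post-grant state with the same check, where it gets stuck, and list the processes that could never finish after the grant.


DENY. Granting would leave the state unsafe.
Key observation: after P1, P4 the pool peaks at (1, 2, 4), and each blocked process is short somewhere: P9 on ram; P5 on net.
After a pretend grant, a maximal execution: P1, P4 — then nothing else fits. Verifying each step:
  pool = (1, 2, 2)
  P1 needs (0, 2, 1) <= (1, 2, 2) -> finishes; pool += (0, 0, 1) = (1, 2, 3)
  P4 needs (0, 2, 3) <= (1, 2, 3) -> finishes; pool += (0, 0, 1) = (1, 2, 4)
  blocked: P9 wants (0, 3, 1), pool (1, 2, 4) — not enough ram
  blocked: P5 wants (1, 0, 5), pool (1, 2, 4) — not enough net
Post-grant, the permanently blocked set is P9 and P5.


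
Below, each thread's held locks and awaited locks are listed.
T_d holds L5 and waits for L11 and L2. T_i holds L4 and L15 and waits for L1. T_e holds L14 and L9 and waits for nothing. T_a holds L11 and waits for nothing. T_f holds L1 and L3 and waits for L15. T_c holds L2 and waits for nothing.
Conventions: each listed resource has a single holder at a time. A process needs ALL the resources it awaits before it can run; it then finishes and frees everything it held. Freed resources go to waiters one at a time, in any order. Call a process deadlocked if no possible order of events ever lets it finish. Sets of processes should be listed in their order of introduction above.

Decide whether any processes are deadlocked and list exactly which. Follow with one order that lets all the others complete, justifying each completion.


Deadlocked: T_i and T_f.
Key observation: the cycle T_i -> T_f -> T_i can never break — each member waits on the next; no other process is dragged down with it.
The rest can finish in the order T_a, T_c, T_d, T_e.
Step-by-step check:
  T_a: no waits; runs immediately, freeing L11
  T_c: no waits; runs immediately, freeing L2
  run T_d (all its waits — L11 and L2 — are resolved); releases L5
  T_e: no waits; runs immediately, freeing L14 and L9


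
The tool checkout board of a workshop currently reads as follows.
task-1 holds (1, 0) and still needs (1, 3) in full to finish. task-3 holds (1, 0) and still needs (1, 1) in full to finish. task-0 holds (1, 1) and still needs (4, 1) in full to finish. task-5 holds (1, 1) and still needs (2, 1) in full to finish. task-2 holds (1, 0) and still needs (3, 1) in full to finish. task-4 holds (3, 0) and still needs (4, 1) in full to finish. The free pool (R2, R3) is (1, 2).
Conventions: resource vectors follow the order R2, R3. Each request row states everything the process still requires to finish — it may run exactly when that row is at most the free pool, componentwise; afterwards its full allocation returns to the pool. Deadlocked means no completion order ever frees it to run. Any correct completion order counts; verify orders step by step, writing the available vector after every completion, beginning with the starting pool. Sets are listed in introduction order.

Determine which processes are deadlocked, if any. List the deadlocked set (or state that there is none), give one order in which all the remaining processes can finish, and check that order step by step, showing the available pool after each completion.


The deadlocked set is empty.
Key observation: starting with task-3, each completion frees enough for the next — no one is permanently blocked.
One completion order for the rest: task-3, task-5, task-1, task-0, task-2, task-4. Check, step by step:
  pool = (1, 2)
  task-3 needs (1, 1) <= (1, 2) -> finishes; pool += (1, 0) = (2, 2)
  task-5 needs (2, 1) <= (2, 2) -> finishes; pool += (1, 1) = (3, 3)
  task-1 needs (1, 3) <= (3, 3) -> finishes; pool += (1, 0) = (4, 3)
  task-0 needs (4, 1) <= (4, 3) -> finishes; pool += (1, 1) = (5, 4)
  task-2 needs (3, 1) <= (5, 4) -> finishes; pool += (1, 0) = (6, 4)
  task-4 needs (4, 1) <= (6, 4) -> finishes; pool += (3, 0) = (9, 4)


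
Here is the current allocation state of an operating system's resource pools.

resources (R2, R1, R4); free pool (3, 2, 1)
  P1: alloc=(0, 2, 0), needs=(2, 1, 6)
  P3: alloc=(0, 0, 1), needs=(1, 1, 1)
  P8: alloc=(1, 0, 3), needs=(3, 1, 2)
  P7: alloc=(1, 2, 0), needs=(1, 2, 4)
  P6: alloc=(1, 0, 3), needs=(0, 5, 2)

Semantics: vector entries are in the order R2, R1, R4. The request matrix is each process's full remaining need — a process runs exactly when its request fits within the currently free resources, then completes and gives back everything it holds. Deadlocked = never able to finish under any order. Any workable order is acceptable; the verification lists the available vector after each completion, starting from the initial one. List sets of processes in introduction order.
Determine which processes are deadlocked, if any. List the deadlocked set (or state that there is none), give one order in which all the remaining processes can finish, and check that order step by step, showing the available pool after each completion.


Deadlocked set: P1 and P6.
Key observation: after P3, P8, P7 the pool peaks at (5, 4, 5), and each blocked process is short somewhere: P1 on R4; P6 on R1.
The rest can finish in the order P3, P8, P7. Check, step by step:
  pool = (3, 2, 1)
  P3: need (1, 1, 1) fits (3, 2, 1); releases (0, 0, 1), pool now (3, 2, 2)
  P8: need (3, 1, 2) fits (3, 2, 2); releases (1, 0, 3), pool now (4, 2, 5)
  P7: need (1, 2, 4) fits (4, 2, 5); releases (1, 2, 0), pool now (5, 4, 5)
None of the blocked processes ever fits:
  P1 cannot run: need (2, 1, 6) vs free (5, 4, 5) (insufficient R4)
  P6 cannot run: need (0, 5, 2) vs free (5, 4, 5) (insufficient R1)


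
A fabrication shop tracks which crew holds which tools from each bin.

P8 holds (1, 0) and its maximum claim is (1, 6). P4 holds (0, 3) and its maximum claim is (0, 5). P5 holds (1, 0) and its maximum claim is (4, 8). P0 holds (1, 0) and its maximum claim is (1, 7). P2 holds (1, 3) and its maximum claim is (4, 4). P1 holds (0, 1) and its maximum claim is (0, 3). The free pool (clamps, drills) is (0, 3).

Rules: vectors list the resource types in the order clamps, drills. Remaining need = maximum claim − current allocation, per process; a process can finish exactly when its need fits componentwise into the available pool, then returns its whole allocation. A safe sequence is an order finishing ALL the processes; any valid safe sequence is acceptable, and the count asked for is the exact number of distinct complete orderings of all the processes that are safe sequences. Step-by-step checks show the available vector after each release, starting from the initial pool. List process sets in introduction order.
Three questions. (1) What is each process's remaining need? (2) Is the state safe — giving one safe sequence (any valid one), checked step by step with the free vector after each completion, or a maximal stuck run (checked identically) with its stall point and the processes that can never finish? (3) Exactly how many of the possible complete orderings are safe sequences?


(1) Outstanding need per process (order clamps, drills):
  P8: (0, 6)
  P4: (0, 2)
  P5: (3, 8)
  P0: (0, 7)
  P2: (3, 1)
  P1: (0, 2)
(2) UNSAFE.
Key observation: the pool after P1, P4, P8, P0 is (2, 7); every surviving request exceeds it in clamps, so progress ends there.
The run P1, P4, P8, P0 cannot be extended any further. Check, step by step:
  pool = (0, 3)
  P1 needs (0, 2) <= (0, 3) -> finishes; pool += (0, 1) = (0, 4)
  P4 needs (0, 2) <= (0, 4) -> finishes; pool += (0, 3) = (0, 7)
  P8 needs (0, 6) <= (0, 7) -> finishes; pool += (1, 0) = (1, 7)
  P0 needs (0, 7) <= (1, 7) -> finishes; pool += (1, 0) = (2, 7)
  blocked: P5 wants (3, 8), pool (2, 7) — not enough clamps and drills
  blocked: P2 wants (3, 1), pool (2, 7) — not enough clamps
Never able to finish: P5 and P2.
(3) Exactly 0 of the possible complete orderings are safe sequences.


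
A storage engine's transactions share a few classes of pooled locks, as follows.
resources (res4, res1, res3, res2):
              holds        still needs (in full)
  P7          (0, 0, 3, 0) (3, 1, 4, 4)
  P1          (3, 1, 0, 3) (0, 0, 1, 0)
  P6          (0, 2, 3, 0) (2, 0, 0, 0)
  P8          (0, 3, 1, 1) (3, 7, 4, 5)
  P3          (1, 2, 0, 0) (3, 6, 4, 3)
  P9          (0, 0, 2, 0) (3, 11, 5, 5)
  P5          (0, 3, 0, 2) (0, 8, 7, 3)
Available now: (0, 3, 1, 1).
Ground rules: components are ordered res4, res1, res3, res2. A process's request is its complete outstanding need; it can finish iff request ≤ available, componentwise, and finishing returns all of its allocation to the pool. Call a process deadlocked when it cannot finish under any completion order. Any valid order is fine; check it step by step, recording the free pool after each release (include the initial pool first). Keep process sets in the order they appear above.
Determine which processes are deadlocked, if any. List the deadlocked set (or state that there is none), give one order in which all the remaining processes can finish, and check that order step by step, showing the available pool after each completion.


The deadlocked set is empty.
Key observation: the pool covers P1 at once, and every later process fits after earlier releases.
A valid finishing order for the others: P1, P6, P7, P3, P5, P8, P9. Check, step by step:
  pool = (0, 3, 1, 1)
  P1: need (0, 0, 1, 0) fits (0, 3, 1, 1); releases (3, 1, 0, 3), pool now (3, 4, 1, 4)
  P6: need (2, 0, 0, 0) fits (3, 4, 1, 4); releases (0, 2, 3, 0), pool now (3, 6, 4, 4)
  P7: need (3, 1, 4, 4) fits (3, 6, 4, 4); releases (0, 0, 3, 0), pool now (3, 6, 7, 4)
  P3: need (3, 6, 4, 3) fits (3, 6, 7, 4); releases (1, 2, 0, 0), pool now (4, 8, 7, 4)
  P5: need (0, 8, 7, 3) fits (4, 8, 7, 4); releases (0, 3, 0, 2), pool now (4, 11, 7, 6)
  P8: need (3, 7, 4, 5) fits (4, 11, 7, 6); releases (0, 3, 1, 1), pool now (4, 14, 8, 7)
  P9: need (3, 11, 5, 5) fits (4, 14, 8, 7); releases (0, 0, 2, 0), pool now (4, 14, 10, 7)


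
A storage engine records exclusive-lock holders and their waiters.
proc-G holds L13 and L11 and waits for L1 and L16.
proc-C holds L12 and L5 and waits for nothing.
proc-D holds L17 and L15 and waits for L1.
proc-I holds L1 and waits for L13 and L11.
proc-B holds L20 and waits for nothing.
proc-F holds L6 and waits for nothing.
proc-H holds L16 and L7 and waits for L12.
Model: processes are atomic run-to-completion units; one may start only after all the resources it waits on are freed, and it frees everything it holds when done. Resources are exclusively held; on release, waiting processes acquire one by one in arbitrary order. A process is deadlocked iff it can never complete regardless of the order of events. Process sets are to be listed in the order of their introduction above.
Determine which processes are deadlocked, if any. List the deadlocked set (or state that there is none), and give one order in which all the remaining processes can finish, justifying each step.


Deadlocked: proc-G, proc-D and proc-I.
Key observation: the cycle proc-G -> proc-I -> proc-G can never break — each member waits on the next; proc-D waits into the deadlock from upstream.
The rest can finish in the order proc-C, proc-H, proc-F, proc-B.
Verifying each step:
  proc-C: no waits; runs immediately, freeing L12 and L5
  run proc-H (all its waits — L12 — are resolved); releases L16 and L7
  proc-F: no waits; runs immediately, freeing L6
  proc-B: no waits; runs immediately, freeing L20


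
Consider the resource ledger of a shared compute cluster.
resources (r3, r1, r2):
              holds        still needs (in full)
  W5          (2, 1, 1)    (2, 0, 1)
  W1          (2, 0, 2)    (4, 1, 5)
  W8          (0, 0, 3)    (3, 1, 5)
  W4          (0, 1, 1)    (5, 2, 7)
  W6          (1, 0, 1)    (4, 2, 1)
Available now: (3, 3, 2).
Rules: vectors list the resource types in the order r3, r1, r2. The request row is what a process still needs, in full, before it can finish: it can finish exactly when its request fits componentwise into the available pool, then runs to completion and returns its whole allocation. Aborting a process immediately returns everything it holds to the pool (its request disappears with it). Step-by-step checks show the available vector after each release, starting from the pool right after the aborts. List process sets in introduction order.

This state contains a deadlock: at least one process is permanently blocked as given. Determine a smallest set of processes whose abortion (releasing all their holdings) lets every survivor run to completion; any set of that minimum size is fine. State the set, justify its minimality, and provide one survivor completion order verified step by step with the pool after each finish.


The answer: abort W4.
Key observation: W1 could never have finished before the abort; with (0, 1, 1) returned by W4, it fits at step 3.
No smaller set exists: with zero aborts the deadlock remains.
The survivors complete as W5, W6, W1, W8. Check, step by step (starting from the post-abort pool):
  pool = (3, 4, 3)
  run W5 (needs (2, 0, 1), free (3, 4, 3)); after release of (2, 1, 1) the pool is (5, 5, 4)
  run W6 (needs (4, 2, 1), free (5, 5, 4)); after release of (1, 0, 1) the pool is (6, 5, 5)
  run W1 (needs (4, 1, 5), free (6, 5, 5)); after release of (2, 0, 2) the pool is (8, 5, 7)
  run W8 (needs (3, 1, 5), free (8, 5, 7)); after release of (0, 0, 3) the pool is (8, 5, 10)


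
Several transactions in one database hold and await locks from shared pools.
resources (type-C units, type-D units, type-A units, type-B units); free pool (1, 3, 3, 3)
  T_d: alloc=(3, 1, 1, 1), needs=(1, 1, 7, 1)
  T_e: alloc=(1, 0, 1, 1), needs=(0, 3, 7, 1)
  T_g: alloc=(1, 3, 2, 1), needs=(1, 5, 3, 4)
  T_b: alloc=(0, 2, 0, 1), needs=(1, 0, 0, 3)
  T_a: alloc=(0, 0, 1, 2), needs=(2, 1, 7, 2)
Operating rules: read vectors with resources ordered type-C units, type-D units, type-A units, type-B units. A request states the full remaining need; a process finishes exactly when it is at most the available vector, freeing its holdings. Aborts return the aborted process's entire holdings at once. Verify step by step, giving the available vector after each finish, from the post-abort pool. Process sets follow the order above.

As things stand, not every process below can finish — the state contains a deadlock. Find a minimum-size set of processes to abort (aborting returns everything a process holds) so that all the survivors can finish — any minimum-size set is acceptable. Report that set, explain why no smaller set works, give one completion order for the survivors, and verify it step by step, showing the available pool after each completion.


Minimum abort set: T_e and T_a.
Key observation: T_d could never have finished before the abort; with (1, 0, 2, 3) returned by T_e and T_a, it fits at step 3.
No one abort is enough; case by case: T_d alone leaves T_e blocked (short on type-A units); T_e alone leaves T_d blocked (short on type-A units); T_g alone leaves T_d blocked (short on type-A units); T_b alone leaves T_d blocked (short on type-A units); T_a alone leaves T_d blocked (short on type-A units).
One survivor order: T_b, T_g, T_d. Verifying each step (post-abort pool first):
  pool = (2, 3, 5, 6)
  T_b: need (1, 0, 0, 3) fits (2, 3, 5, 6); releases (0, 2, 0, 1), pool now (2, 5, 5, 7)
  T_g: need (1, 5, 3, 4) fits (2, 5, 5, 7); releases (1, 3, 2, 1), pool now (3, 8, 7, 8)
  T_d: need (1, 1, 7, 1) fits (3, 8, 7, 8); releases (3, 1, 1, 1), pool now (6, 9, 8, 9)


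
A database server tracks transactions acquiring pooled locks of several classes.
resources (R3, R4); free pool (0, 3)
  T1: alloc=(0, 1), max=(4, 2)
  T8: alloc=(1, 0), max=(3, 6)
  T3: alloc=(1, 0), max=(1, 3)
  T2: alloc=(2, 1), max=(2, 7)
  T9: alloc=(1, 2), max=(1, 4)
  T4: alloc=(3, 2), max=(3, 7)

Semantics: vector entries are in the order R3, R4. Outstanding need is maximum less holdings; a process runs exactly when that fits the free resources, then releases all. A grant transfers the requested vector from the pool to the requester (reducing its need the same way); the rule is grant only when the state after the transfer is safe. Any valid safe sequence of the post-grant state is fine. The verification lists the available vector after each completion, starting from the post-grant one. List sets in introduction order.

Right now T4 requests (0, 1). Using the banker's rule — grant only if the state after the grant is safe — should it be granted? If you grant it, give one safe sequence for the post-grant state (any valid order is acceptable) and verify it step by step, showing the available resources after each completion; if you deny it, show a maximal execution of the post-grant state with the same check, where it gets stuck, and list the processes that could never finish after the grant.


GRANT. The post-grant state is safe; one safe sequence: T9, T4, T2, T3, T8, T1.
Key observation: the grant leaves (0, 2) free — enough for T9, whose release restarts the cascade.
Step-by-step check of the post-grant state:
  pool = (0, 2)
  run T9 (needs (0, 2), free (0, 2)); after release of (1, 2) the pool is (1, 4)
  run T4 (needs (0, 4), free (1, 4)); after release of (3, 3) the pool is (4, 7)
  run T2 (needs (0, 6), free (4, 7)); after release of (2, 1) the pool is (6, 8)
  run T3 (needs (0, 3), free (6, 8)); after release of (1, 0) the pool is (7, 8)
  run T8 (needs (2, 6), free (7, 8)); after release of (1, 0) the pool is (8, 8)
  run T1 (needs (4, 1), free (8, 8)); after release of (0, 1) the pool is (8, 9)


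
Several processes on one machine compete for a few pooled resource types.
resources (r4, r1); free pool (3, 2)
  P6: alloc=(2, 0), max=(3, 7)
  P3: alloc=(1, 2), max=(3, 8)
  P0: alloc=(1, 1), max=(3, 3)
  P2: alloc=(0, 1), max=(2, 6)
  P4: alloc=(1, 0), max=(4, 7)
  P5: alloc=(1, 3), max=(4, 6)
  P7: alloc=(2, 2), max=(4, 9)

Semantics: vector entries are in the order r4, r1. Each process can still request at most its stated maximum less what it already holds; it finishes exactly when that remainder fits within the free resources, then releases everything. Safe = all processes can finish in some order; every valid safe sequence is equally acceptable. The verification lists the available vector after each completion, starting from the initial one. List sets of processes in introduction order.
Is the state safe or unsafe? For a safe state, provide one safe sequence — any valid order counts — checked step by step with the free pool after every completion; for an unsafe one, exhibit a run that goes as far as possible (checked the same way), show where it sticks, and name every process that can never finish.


The state is SAFE; one workable sequence: P0, P5, P3, P7, P2, P4, P6.
Key observation: at P0 the run first touches a limit — (2, 2) against (3, 2), exact on a resource it actually requests.
Check, step by step:
  pool = (3, 2)
  P0 needs (2, 2) <= (3, 2) -> finishes; pool += (1, 1) = (4, 3)
  P5 needs (3, 3) <= (4, 3) -> finishes; pool += (1, 3) = (5, 6)
  P3 needs (2, 6) <= (5, 6) -> finishes; pool += (1, 2) = (6, 8)
  P7 needs (2, 7) <= (6, 8) -> finishes; pool += (2, 2) = (8, 10)
  P2 needs (2, 5) <= (8, 10) -> finishes; pool += (0, 1) = (8, 11)
  P4 needs (3, 7) <= (8, 11) -> finishes; pool += (1, 0) = (9, 11)
  P6 needs (1, 7) <= (9, 11) -> finishes; pool += (2, 0) = (11, 11)


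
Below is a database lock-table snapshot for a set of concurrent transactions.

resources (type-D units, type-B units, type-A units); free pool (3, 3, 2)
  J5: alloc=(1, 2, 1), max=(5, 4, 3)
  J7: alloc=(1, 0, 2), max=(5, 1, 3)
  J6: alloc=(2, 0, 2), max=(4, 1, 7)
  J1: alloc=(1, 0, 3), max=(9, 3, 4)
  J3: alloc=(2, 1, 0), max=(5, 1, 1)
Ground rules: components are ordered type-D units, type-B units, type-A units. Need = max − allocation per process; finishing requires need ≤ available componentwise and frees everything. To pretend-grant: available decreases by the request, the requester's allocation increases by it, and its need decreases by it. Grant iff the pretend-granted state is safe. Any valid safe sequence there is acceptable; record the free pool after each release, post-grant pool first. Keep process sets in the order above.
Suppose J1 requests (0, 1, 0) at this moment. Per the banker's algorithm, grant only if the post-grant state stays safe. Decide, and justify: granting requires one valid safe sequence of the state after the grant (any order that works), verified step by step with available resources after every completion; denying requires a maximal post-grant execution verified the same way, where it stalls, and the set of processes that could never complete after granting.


GRANT. The post-grant state is safe; one safe sequence: J3, J7, J5, J6, J1.
Key observation: post-grant, (3, 2, 2) remains, and an order beginning with J3 completes everyone.
Check on the post-grant state, step by step:
  pool = (3, 2, 2)
  J3: need (3, 0, 1) fits (3, 2, 2); releases (2, 1, 0), pool now (5, 3, 2)
  J7: need (4, 1, 1) fits (5, 3, 2); releases (1, 0, 2), pool now (6, 3, 4)
  J5: need (4, 2, 2) fits (6, 3, 4); releases (1, 2, 1), pool now (7, 5, 5)
  J6: need (2, 1, 5) fits (7, 5, 5); releases (2, 0, 2), pool now (9, 5, 7)
  J1: need (8, 2, 1) fits (9, 5, 7); releases (1, 1, 3), pool now (10, 6, 10)


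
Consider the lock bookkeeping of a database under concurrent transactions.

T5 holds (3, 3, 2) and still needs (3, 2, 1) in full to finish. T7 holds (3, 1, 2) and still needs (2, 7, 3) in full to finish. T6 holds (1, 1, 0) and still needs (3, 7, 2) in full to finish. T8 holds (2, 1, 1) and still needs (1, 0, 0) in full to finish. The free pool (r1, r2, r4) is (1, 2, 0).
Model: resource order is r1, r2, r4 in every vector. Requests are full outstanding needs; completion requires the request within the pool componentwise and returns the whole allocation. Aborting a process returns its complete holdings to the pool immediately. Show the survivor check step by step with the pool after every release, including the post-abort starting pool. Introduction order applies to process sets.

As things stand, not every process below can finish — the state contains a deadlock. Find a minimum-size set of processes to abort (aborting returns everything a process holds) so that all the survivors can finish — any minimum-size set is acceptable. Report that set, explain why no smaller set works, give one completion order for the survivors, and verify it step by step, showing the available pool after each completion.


Minimum abort set: T6.
Key observation: the deadlocked T7 becomes finishable only because T6 released (1, 1, 0); it completes at step 3 below.
Why nothing smaller works: aborting no one leaves the state deadlocked as given.
Survivors finish in the order: T8, T5, T7. Verifying each step (pool after the aborts first):
  pool = (2, 3, 0)
  T8: need (1, 0, 0) fits (2, 3, 0); releases (2, 1, 1), pool now (4, 4, 1)
  T5: need (3, 2, 1) fits (4, 4, 1); releases (3, 3, 2), pool now (7, 7, 3)
  T7: need (2, 7, 3) fits (7, 7, 3); releases (3, 1, 2), pool now (10, 8, 5)


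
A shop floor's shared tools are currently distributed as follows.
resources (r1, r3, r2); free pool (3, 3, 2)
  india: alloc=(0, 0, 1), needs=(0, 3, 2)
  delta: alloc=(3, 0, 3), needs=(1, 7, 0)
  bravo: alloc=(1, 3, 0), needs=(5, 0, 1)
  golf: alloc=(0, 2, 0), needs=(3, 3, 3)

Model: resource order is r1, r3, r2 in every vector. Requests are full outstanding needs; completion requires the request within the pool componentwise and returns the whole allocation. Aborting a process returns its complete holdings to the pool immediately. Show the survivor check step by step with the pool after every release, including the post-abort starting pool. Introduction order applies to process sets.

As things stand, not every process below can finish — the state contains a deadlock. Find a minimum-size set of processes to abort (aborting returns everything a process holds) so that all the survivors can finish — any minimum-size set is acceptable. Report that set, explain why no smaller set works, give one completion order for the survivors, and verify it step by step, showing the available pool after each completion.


Abort bravo.
Key observation: aborting bravo returns (1, 3, 0), and delta — hopeless before — runs at step 3 with the returned capacity in the pool.
Why nothing smaller works: aborting no one leaves the state deadlocked as given.
One survivor order: india, golf, delta. Check, step by step (post-abort pool first):
  pool = (4, 6, 2)
  india: need (0, 3, 2) fits (4, 6, 2); releases (0, 0, 1), pool now (4, 6, 3)
  golf: need (3, 3, 3) fits (4, 6, 3); releases (0, 2, 0), pool now (4, 8, 3)
  delta: need (1, 7, 0) fits (4, 8, 3); releases (3, 0, 3), pool now (7, 8, 6)


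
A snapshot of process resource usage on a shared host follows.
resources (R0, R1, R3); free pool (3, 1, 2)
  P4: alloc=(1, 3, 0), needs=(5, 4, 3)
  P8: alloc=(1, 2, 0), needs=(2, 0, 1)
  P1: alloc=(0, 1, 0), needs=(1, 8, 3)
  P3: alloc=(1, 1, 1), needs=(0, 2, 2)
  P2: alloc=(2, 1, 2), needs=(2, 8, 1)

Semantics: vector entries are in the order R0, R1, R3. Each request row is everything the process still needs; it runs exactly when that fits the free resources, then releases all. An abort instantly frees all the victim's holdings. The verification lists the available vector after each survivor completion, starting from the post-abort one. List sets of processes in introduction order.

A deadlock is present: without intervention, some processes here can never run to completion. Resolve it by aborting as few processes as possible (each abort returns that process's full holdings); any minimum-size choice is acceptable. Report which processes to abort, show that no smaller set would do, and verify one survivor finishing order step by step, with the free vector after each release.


Minimum abort set: P2.
Key observation: the deadlocked P1 becomes finishable only because P2 released (2, 1, 2); it completes at step 4 below.
Why nothing smaller works: aborting no one leaves the state deadlocked as given.
One survivor order: P8, P3, P4, P1. Walking it through (post-abort pool first):
  pool = (5, 2, 4)
  run P8 (needs (2, 0, 1), free (5, 2, 4)); after release of (1, 2, 0) the pool is (6, 4, 4)
  run P3 (needs (0, 2, 2), free (6, 4, 4)); after release of (1, 1, 1) the pool is (7, 5, 5)
  run P4 (needs (5, 4, 3), free (7, 5, 5)); after release of (1, 3, 0) the pool is (8, 8, 5)
  run P1 (needs (1, 8, 3), free (8, 8, 5)); after release of (0, 1, 0) the pool is (8, 9, 5)


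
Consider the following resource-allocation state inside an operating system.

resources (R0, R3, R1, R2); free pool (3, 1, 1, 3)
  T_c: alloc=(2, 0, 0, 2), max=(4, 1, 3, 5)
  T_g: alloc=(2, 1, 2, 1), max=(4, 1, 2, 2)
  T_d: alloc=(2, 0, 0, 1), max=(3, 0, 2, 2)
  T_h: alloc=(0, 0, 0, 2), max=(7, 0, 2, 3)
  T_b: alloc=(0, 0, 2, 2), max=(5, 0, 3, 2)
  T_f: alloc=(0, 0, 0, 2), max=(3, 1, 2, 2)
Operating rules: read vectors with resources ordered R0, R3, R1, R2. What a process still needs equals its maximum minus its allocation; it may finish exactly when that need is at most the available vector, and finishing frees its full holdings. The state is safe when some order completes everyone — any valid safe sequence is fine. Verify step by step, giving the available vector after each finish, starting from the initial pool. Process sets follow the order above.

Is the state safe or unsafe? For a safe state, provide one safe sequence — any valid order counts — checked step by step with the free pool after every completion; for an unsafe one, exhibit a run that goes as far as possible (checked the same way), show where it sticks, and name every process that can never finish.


SAFE, for example via the order T_g, T_c, T_d, T_h, T_f, T_b.
Key observation: reading the order forward, T_c is the first process whose need (2, 1, 3, 3) meets the free pool (5, 2, 3, 4) exactly on a resource it requests.
Verifying each step:
  pool = (3, 1, 1, 3)
  T_g needs (2, 0, 0, 1) <= (3, 1, 1, 3) -> finishes; pool += (2, 1, 2, 1) = (5, 2, 3, 4)
  T_c needs (2, 1, 3, 3) <= (5, 2, 3, 4) -> finishes; pool += (2, 0, 0, 2) = (7, 2, 3, 6)
  T_d needs (1, 0, 2, 1) <= (7, 2, 3, 6) -> finishes; pool += (2, 0, 0, 1) = (9, 2, 3, 7)
  T_h needs (7, 0, 2, 1) <= (9, 2, 3, 7) -> finishes; pool += (0, 0, 0, 2) = (9, 2, 3, 9)
  T_f needs (3, 1, 2, 0) <= (9, 2, 3, 9) -> finishes; pool += (0, 0, 0, 2) = (9, 2, 3, 11)
  T_b needs (5, 0, 1, 0) <= (9, 2, 3, 11) -> finishes; pool += (0, 0, 2, 2) = (9, 2, 5, 13)


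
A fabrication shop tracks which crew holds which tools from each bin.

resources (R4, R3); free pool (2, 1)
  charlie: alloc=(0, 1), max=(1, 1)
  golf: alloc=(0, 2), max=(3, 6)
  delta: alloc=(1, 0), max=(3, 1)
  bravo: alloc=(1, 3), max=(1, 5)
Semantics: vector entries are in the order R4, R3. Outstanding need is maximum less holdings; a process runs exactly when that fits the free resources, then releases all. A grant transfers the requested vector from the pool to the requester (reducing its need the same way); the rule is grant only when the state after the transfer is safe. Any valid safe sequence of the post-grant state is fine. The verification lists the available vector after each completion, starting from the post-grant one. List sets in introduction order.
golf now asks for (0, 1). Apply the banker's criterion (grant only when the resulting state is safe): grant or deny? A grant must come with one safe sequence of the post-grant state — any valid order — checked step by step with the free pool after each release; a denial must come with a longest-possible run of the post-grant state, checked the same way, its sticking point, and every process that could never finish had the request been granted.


DENY. Granting would leave the state unsafe.
Key observation: the pool after charlie, delta is (3, 1); every surviving request exceeds it in R3, so progress ends there.
On the post-grant state, charlie, delta is a maximal run — nothing extends it. Check, step by step:
  pool = (2, 0)
  charlie needs (1, 0) <= (2, 0) -> finishes; pool += (0, 1) = (2, 1)
  delta needs (2, 1) <= (2, 1) -> finishes; pool += (1, 0) = (3, 1)
  blocked: golf wants (3, 3), pool (3, 1) — not enough R3
  blocked: bravo wants (0, 2), pool (3, 1) — not enough R3
Processes that could never finish after the grant: golf and bravo.


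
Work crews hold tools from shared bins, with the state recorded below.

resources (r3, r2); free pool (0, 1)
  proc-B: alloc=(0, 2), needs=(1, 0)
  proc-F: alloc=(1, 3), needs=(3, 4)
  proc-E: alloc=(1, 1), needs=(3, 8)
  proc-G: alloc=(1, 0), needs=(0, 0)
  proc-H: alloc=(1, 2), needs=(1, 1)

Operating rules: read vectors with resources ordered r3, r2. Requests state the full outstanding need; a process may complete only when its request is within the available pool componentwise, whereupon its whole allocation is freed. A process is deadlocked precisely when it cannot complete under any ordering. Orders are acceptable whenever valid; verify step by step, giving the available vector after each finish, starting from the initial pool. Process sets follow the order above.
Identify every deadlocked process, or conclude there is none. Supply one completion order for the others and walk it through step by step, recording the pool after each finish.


The deadlocked set is proc-F and proc-E.
Key observation: once proc-G, proc-B, proc-H finish, the pool peaks at (2, 5) — and every remaining process still needs more r3 than that.
A valid finishing order for the others: proc-G, proc-B, proc-H. Check, step by step:
  pool = (0, 1)
  proc-G needs (0, 0) <= (0, 1) -> finishes; pool += (1, 0) = (1, 1)
  proc-B needs (1, 0) <= (1, 1) -> finishes; pool += (0, 2) = (1, 3)
  proc-H needs (1, 1) <= (1, 3) -> finishes; pool += (1, 2) = (2, 5)
None of the blocked processes ever fits:
  proc-F cannot run: need (3, 4) vs free (2, 5) (insufficient r3)
  proc-E cannot run: need (3, 8) vs free (2, 5) (insufficient r3 and r2)


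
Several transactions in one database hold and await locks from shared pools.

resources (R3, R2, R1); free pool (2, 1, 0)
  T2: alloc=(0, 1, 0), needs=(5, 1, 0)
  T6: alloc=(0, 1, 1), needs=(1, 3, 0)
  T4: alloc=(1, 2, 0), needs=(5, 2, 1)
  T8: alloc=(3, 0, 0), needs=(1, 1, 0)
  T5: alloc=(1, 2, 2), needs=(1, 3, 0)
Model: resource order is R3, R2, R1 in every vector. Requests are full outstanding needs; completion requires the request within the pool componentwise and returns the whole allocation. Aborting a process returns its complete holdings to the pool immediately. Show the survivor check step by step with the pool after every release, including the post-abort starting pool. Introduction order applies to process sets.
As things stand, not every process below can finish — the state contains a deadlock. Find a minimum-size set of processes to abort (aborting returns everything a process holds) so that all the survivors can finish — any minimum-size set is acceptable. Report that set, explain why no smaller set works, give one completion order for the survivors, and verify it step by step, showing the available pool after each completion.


The answer: abort T5.
Key observation: before aborting T5, T6 was permanently blocked — no order could ever run it; afterwards it completes at step 2.
Minimality: the empty abort set fails — the state is deadlocked as it stands.
Survivors finish in the order: T8, T6, T2, T4. Walking it through (pool after the aborts first):
  pool = (3, 3, 2)
  T8: need (1, 1, 0) fits (3, 3, 2); releases (3, 0, 0), pool now (6, 3, 2)
  T6: need (1, 3, 0) fits (6, 3, 2); releases (0, 1, 1), pool now (6, 4, 3)
  T2: need (5, 1, 0) fits (6, 4, 3); releases (0, 1, 0), pool now (6, 5, 3)
  T4: need (5, 2, 1) fits (6, 5, 3); releases (1, 2, 0), pool now (7, 7, 3)


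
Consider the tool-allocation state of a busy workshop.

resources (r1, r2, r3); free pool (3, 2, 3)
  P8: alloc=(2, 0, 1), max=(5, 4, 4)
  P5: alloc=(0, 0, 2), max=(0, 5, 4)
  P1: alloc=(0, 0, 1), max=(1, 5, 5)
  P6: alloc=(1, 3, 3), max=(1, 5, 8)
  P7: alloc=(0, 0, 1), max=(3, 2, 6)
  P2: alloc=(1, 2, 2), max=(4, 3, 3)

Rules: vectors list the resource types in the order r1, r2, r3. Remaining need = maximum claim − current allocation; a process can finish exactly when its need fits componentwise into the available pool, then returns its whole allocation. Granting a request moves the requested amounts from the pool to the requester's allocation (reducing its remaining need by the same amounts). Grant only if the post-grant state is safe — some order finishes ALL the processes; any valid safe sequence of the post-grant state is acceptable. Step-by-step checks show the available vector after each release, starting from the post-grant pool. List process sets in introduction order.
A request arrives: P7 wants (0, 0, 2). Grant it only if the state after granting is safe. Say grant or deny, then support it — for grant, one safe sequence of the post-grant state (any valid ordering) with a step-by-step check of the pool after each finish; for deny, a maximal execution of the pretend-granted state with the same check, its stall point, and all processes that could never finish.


GRANT — the state after the grant stays safe, e.g. via P2, P7, P8, P6, P1, P5.
Key observation: even at the reduced pool (3, 2, 1), P2 fits immediately, so safety survives the grant.
Check on the post-grant state, step by step:
  pool = (3, 2, 1)
  P2: need (3, 1, 1) fits (3, 2, 1); releases (1, 2, 2), pool now (4, 4, 3)
  P7: need (3, 2, 3) fits (4, 4, 3); releases (0, 0, 3), pool now (4, 4, 6)
  P8: need (3, 4, 3) fits (4, 4, 6); releases (2, 0, 1), pool now (6, 4, 7)
  P6: need (0, 2, 5) fits (6, 4, 7); releases (1, 3, 3), pool now (7, 7, 10)
  P1: need (1, 5, 4) fits (7, 7, 10); releases (0, 0, 1), pool now (7, 7, 11)
  P5: need (0, 5, 2) fits (7, 7, 11); releases (0, 0, 2), pool now (7, 7, 13)
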